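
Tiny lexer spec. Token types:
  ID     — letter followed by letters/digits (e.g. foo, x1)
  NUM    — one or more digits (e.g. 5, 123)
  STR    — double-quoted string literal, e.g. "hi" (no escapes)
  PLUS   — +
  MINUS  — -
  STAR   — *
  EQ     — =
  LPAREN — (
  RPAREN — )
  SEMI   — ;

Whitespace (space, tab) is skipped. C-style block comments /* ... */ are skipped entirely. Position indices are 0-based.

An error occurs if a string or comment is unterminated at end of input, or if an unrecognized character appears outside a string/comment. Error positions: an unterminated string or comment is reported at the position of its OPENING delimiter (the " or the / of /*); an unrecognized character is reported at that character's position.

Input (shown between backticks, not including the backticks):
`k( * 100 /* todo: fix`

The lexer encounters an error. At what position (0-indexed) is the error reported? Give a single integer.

Answer: 9

Derivation:
pos=0: emit ID 'k' (now at pos=1)
pos=1: emit LPAREN '('
pos=3: emit STAR '*'
pos=5: emit NUM '100' (now at pos=8)
pos=9: enter COMMENT mode (saw '/*')
pos=9: ERROR — unterminated comment (reached EOF)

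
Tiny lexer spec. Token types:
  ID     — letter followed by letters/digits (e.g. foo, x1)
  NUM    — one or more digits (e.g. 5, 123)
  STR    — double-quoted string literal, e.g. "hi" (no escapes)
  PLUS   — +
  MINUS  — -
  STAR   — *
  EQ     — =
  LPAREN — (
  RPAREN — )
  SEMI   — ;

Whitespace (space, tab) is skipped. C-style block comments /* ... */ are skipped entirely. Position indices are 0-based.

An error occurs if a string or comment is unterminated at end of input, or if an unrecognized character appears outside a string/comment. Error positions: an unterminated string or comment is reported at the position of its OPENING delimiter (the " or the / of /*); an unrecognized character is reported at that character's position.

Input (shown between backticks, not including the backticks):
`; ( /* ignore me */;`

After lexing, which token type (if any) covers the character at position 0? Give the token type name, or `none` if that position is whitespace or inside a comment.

Answer: SEMI

Derivation:
pos=0: emit SEMI ';'
pos=2: emit LPAREN '('
pos=4: enter COMMENT mode (saw '/*')
exit COMMENT mode (now at pos=19)
pos=19: emit SEMI ';'
DONE. 3 tokens: [SEMI, LPAREN, SEMI]
Position 0: char is ';' -> SEMI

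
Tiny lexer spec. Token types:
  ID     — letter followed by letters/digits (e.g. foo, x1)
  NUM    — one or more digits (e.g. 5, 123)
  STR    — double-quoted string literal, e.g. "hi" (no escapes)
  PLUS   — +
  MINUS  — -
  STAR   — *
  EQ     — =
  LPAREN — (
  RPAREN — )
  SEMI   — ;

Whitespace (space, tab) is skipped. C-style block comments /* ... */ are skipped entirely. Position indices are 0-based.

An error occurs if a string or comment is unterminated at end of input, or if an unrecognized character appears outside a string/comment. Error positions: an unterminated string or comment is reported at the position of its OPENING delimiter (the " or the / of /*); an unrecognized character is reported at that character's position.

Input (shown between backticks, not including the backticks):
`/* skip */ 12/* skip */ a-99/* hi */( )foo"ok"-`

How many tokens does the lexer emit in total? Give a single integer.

Answer: 9

Derivation:
pos=0: enter COMMENT mode (saw '/*')
exit COMMENT mode (now at pos=10)
pos=11: emit NUM '12' (now at pos=13)
pos=13: enter COMMENT mode (saw '/*')
exit COMMENT mode (now at pos=23)
pos=24: emit ID 'a' (now at pos=25)
pos=25: emit MINUS '-'
pos=26: emit NUM '99' (now at pos=28)
pos=28: enter COMMENT mode (saw '/*')
exit COMMENT mode (now at pos=36)
pos=36: emit LPAREN '('
pos=38: emit RPAREN ')'
pos=39: emit ID 'foo' (now at pos=42)
pos=42: enter STRING mode
pos=42: emit STR "ok" (now at pos=46)
pos=46: emit MINUS '-'
DONE. 9 tokens: [NUM, ID, MINUS, NUM, LPAREN, RPAREN, ID, STR, MINUS]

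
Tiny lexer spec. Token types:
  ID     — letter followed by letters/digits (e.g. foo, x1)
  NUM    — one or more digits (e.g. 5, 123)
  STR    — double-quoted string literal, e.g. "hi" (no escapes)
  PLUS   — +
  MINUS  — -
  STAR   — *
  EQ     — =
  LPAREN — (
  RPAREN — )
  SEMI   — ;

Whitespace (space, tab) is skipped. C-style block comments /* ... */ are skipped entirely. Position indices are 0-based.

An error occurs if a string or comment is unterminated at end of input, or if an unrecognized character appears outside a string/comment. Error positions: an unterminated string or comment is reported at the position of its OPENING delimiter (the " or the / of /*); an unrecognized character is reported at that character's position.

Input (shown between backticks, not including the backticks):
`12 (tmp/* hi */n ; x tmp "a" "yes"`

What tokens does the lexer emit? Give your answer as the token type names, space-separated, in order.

pos=0: emit NUM '12' (now at pos=2)
pos=3: emit LPAREN '('
pos=4: emit ID 'tmp' (now at pos=7)
pos=7: enter COMMENT mode (saw '/*')
exit COMMENT mode (now at pos=15)
pos=15: emit ID 'n' (now at pos=16)
pos=17: emit SEMI ';'
pos=19: emit ID 'x' (now at pos=20)
pos=21: emit ID 'tmp' (now at pos=24)
pos=25: enter STRING mode
pos=25: emit STR "a" (now at pos=28)
pos=29: enter STRING mode
pos=29: emit STR "yes" (now at pos=34)
DONE. 9 tokens: [NUM, LPAREN, ID, ID, SEMI, ID, ID, STR, STR]

Answer: NUM LPAREN ID ID SEMI ID ID STR STR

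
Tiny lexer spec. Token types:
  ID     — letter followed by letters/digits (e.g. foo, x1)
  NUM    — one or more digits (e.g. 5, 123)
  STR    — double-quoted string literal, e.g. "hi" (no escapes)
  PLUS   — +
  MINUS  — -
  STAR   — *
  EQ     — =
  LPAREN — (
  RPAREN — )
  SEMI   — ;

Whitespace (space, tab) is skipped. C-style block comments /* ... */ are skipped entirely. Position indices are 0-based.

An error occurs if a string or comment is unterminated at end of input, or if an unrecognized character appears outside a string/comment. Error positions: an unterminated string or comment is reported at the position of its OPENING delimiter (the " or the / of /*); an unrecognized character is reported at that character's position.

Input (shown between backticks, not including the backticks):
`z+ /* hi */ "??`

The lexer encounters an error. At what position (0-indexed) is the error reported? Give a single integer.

pos=0: emit ID 'z' (now at pos=1)
pos=1: emit PLUS '+'
pos=3: enter COMMENT mode (saw '/*')
exit COMMENT mode (now at pos=11)
pos=12: enter STRING mode
pos=12: ERROR — unterminated string

Answer: 12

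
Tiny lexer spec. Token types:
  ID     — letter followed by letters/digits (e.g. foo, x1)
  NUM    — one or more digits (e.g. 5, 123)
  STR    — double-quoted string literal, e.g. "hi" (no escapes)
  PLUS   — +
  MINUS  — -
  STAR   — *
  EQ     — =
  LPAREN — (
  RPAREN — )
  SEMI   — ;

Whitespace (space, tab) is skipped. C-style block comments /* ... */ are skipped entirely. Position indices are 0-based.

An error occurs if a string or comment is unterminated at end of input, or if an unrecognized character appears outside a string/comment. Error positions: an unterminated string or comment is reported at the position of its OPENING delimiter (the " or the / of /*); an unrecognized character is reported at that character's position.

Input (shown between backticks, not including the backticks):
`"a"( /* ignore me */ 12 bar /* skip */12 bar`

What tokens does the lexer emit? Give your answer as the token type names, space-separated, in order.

pos=0: enter STRING mode
pos=0: emit STR "a" (now at pos=3)
pos=3: emit LPAREN '('
pos=5: enter COMMENT mode (saw '/*')
exit COMMENT mode (now at pos=20)
pos=21: emit NUM '12' (now at pos=23)
pos=24: emit ID 'bar' (now at pos=27)
pos=28: enter COMMENT mode (saw '/*')
exit COMMENT mode (now at pos=38)
pos=38: emit NUM '12' (now at pos=40)
pos=41: emit ID 'bar' (now at pos=44)
DONE. 6 tokens: [STR, LPAREN, NUM, ID, NUM, ID]

Answer: STR LPAREN NUM ID NUM ID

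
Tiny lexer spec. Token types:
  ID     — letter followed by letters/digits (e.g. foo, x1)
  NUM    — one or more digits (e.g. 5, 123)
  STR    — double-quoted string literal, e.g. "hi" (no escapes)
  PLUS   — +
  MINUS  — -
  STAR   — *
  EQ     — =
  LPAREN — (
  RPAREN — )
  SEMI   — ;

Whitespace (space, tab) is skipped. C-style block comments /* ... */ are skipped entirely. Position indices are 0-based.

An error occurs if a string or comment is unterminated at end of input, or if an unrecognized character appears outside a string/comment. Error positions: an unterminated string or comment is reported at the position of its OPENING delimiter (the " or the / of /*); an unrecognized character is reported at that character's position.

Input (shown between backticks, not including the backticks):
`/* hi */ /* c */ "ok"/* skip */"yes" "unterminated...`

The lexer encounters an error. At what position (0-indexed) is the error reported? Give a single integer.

pos=0: enter COMMENT mode (saw '/*')
exit COMMENT mode (now at pos=8)
pos=9: enter COMMENT mode (saw '/*')
exit COMMENT mode (now at pos=16)
pos=17: enter STRING mode
pos=17: emit STR "ok" (now at pos=21)
pos=21: enter COMMENT mode (saw '/*')
exit COMMENT mode (now at pos=31)
pos=31: enter STRING mode
pos=31: emit STR "yes" (now at pos=36)
pos=37: enter STRING mode
pos=37: ERROR — unterminated string

Answer: 37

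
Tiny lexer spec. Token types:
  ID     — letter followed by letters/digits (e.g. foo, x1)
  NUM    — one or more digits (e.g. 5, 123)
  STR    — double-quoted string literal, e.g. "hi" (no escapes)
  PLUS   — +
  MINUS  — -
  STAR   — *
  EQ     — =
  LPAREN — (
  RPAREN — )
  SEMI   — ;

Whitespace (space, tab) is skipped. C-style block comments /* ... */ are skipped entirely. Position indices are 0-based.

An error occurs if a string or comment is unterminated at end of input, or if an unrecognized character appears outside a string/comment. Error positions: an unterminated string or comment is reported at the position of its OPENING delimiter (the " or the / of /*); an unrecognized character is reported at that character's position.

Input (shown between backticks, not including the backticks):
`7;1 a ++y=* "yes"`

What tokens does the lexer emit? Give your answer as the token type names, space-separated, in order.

Answer: NUM SEMI NUM ID PLUS PLUS ID EQ STAR STR

Derivation:
pos=0: emit NUM '7' (now at pos=1)
pos=1: emit SEMI ';'
pos=2: emit NUM '1' (now at pos=3)
pos=4: emit ID 'a' (now at pos=5)
pos=6: emit PLUS '+'
pos=7: emit PLUS '+'
pos=8: emit ID 'y' (now at pos=9)
pos=9: emit EQ '='
pos=10: emit STAR '*'
pos=12: enter STRING mode
pos=12: emit STR "yes" (now at pos=17)
DONE. 10 tokens: [NUM, SEMI, NUM, ID, PLUS, PLUS, ID, EQ, STAR, STR]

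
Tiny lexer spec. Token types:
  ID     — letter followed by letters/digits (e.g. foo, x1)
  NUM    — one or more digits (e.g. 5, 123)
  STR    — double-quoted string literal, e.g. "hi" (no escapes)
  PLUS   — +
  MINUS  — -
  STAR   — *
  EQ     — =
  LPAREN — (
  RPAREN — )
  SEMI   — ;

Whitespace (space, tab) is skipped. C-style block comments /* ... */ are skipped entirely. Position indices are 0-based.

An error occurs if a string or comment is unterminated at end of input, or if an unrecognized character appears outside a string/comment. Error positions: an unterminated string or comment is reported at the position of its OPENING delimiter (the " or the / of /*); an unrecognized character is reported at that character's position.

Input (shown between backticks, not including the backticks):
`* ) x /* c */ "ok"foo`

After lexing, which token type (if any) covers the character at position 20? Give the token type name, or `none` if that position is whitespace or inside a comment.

Answer: ID

Derivation:
pos=0: emit STAR '*'
pos=2: emit RPAREN ')'
pos=4: emit ID 'x' (now at pos=5)
pos=6: enter COMMENT mode (saw '/*')
exit COMMENT mode (now at pos=13)
pos=14: enter STRING mode
pos=14: emit STR "ok" (now at pos=18)
pos=18: emit ID 'foo' (now at pos=21)
DONE. 5 tokens: [STAR, RPAREN, ID, STR, ID]
Position 20: char is 'o' -> ID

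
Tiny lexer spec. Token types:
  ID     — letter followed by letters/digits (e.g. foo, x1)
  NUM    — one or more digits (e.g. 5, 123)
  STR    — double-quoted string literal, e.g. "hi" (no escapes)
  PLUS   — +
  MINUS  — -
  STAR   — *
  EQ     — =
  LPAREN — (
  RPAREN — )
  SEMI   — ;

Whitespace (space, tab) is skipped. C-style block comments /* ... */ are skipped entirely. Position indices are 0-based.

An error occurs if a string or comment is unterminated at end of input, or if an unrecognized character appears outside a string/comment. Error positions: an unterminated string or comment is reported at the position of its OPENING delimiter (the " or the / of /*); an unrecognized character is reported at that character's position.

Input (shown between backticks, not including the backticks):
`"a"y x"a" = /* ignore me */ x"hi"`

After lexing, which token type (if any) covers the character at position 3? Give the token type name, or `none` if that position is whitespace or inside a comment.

pos=0: enter STRING mode
pos=0: emit STR "a" (now at pos=3)
pos=3: emit ID 'y' (now at pos=4)
pos=5: emit ID 'x' (now at pos=6)
pos=6: enter STRING mode
pos=6: emit STR "a" (now at pos=9)
pos=10: emit EQ '='
pos=12: enter COMMENT mode (saw '/*')
exit COMMENT mode (now at pos=27)
pos=28: emit ID 'x' (now at pos=29)
pos=29: enter STRING mode
pos=29: emit STR "hi" (now at pos=33)
DONE. 7 tokens: [STR, ID, ID, STR, EQ, ID, STR]
Position 3: char is 'y' -> ID

Answer: ID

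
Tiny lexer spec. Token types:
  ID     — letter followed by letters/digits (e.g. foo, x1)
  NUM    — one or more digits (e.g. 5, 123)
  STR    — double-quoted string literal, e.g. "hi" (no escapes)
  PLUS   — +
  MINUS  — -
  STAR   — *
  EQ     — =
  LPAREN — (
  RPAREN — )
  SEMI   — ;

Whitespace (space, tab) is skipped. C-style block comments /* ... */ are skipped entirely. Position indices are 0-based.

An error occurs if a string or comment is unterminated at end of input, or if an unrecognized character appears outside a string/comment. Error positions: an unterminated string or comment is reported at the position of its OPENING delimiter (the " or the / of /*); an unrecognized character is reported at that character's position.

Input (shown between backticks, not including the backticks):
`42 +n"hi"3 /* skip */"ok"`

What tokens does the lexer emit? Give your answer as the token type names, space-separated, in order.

Answer: NUM PLUS ID STR NUM STR

Derivation:
pos=0: emit NUM '42' (now at pos=2)
pos=3: emit PLUS '+'
pos=4: emit ID 'n' (now at pos=5)
pos=5: enter STRING mode
pos=5: emit STR "hi" (now at pos=9)
pos=9: emit NUM '3' (now at pos=10)
pos=11: enter COMMENT mode (saw '/*')
exit COMMENT mode (now at pos=21)
pos=21: enter STRING mode
pos=21: emit STR "ok" (now at pos=25)
DONE. 6 tokens: [NUM, PLUS, ID, STR, NUM, STR]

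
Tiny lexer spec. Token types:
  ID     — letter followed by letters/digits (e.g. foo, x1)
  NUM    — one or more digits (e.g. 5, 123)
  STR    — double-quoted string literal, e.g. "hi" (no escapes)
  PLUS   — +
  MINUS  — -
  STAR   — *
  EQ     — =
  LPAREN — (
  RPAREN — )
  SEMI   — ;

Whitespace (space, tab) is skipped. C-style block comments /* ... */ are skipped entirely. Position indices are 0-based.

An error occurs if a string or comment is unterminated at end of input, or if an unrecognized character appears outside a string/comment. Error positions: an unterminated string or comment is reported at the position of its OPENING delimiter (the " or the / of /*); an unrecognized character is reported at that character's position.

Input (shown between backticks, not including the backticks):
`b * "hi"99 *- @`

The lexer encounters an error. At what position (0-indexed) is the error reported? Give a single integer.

Answer: 14

Derivation:
pos=0: emit ID 'b' (now at pos=1)
pos=2: emit STAR '*'
pos=4: enter STRING mode
pos=4: emit STR "hi" (now at pos=8)
pos=8: emit NUM '99' (now at pos=10)
pos=11: emit STAR '*'
pos=12: emit MINUS '-'
pos=14: ERROR — unrecognized char '@'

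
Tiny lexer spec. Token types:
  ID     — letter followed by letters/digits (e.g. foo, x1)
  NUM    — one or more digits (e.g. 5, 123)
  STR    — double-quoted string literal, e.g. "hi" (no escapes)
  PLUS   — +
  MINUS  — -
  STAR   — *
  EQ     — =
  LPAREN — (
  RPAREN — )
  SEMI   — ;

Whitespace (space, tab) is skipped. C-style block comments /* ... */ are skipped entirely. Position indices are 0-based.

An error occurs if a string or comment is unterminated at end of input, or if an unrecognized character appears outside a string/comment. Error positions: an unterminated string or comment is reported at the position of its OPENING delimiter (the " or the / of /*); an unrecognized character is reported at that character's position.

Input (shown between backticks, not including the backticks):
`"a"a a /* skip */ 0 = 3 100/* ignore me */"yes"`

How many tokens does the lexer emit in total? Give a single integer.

Answer: 8

Derivation:
pos=0: enter STRING mode
pos=0: emit STR "a" (now at pos=3)
pos=3: emit ID 'a' (now at pos=4)
pos=5: emit ID 'a' (now at pos=6)
pos=7: enter COMMENT mode (saw '/*')
exit COMMENT mode (now at pos=17)
pos=18: emit NUM '0' (now at pos=19)
pos=20: emit EQ '='
pos=22: emit NUM '3' (now at pos=23)
pos=24: emit NUM '100' (now at pos=27)
pos=27: enter COMMENT mode (saw '/*')
exit COMMENT mode (now at pos=42)
pos=42: enter STRING mode
pos=42: emit STR "yes" (now at pos=47)
DONE. 8 tokens: [STR, ID, ID, NUM, EQ, NUM, NUM, STR]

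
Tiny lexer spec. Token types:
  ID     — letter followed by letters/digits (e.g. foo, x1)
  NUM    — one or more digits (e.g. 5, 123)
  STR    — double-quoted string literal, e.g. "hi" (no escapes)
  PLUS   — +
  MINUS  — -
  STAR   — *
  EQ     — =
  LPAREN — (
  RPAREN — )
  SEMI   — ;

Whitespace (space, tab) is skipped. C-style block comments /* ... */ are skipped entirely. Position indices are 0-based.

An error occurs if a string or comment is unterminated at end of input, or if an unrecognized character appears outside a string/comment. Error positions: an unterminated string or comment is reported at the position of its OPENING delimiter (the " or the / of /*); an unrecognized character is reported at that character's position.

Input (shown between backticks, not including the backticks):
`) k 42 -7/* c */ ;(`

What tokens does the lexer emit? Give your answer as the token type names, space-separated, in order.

pos=0: emit RPAREN ')'
pos=2: emit ID 'k' (now at pos=3)
pos=4: emit NUM '42' (now at pos=6)
pos=7: emit MINUS '-'
pos=8: emit NUM '7' (now at pos=9)
pos=9: enter COMMENT mode (saw '/*')
exit COMMENT mode (now at pos=16)
pos=17: emit SEMI ';'
pos=18: emit LPAREN '('
DONE. 7 tokens: [RPAREN, ID, NUM, MINUS, NUM, SEMI, LPAREN]

Answer: RPAREN ID NUM MINUS NUM SEMI LPAREN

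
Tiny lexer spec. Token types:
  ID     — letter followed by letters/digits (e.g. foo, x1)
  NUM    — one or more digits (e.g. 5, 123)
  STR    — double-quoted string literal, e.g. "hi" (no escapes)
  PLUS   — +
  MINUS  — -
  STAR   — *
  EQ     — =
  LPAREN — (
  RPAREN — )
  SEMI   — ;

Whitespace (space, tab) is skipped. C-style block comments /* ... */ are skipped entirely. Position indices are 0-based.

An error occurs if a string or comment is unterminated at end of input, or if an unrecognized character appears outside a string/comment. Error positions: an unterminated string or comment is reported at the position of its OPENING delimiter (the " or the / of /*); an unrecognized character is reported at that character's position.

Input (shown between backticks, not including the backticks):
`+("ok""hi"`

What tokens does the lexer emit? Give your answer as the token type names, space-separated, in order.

pos=0: emit PLUS '+'
pos=1: emit LPAREN '('
pos=2: enter STRING mode
pos=2: emit STR "ok" (now at pos=6)
pos=6: enter STRING mode
pos=6: emit STR "hi" (now at pos=10)
DONE. 4 tokens: [PLUS, LPAREN, STR, STR]

Answer: PLUS LPAREN STR STR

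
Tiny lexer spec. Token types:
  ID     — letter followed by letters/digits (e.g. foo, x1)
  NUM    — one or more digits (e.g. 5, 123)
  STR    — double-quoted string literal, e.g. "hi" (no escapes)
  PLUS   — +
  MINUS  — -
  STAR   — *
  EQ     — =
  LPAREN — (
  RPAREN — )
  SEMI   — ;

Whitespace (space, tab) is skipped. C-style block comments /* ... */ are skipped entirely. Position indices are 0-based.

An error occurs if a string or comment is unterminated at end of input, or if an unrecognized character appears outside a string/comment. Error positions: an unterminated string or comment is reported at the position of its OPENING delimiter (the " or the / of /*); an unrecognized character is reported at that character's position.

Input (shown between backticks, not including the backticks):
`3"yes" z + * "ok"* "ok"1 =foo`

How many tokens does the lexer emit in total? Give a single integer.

pos=0: emit NUM '3' (now at pos=1)
pos=1: enter STRING mode
pos=1: emit STR "yes" (now at pos=6)
pos=7: emit ID 'z' (now at pos=8)
pos=9: emit PLUS '+'
pos=11: emit STAR '*'
pos=13: enter STRING mode
pos=13: emit STR "ok" (now at pos=17)
pos=17: emit STAR '*'
pos=19: enter STRING mode
pos=19: emit STR "ok" (now at pos=23)
pos=23: emit NUM '1' (now at pos=24)
pos=25: emit EQ '='
pos=26: emit ID 'foo' (now at pos=29)
DONE. 11 tokens: [NUM, STR, ID, PLUS, STAR, STR, STAR, STR, NUM, EQ, ID]

Answer: 11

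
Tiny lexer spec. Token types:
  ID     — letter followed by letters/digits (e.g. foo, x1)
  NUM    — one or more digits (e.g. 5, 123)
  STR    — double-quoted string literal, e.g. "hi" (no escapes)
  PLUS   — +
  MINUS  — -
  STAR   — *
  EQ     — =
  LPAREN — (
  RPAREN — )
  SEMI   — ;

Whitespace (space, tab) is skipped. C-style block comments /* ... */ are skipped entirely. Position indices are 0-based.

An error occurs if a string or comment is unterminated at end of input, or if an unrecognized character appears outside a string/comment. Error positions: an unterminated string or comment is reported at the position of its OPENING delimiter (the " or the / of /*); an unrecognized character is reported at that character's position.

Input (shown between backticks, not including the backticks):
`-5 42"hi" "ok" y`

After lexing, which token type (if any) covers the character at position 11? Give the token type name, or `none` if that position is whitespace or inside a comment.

pos=0: emit MINUS '-'
pos=1: emit NUM '5' (now at pos=2)
pos=3: emit NUM '42' (now at pos=5)
pos=5: enter STRING mode
pos=5: emit STR "hi" (now at pos=9)
pos=10: enter STRING mode
pos=10: emit STR "ok" (now at pos=14)
pos=15: emit ID 'y' (now at pos=16)
DONE. 6 tokens: [MINUS, NUM, NUM, STR, STR, ID]
Position 11: char is 'o' -> STR

Answer: STR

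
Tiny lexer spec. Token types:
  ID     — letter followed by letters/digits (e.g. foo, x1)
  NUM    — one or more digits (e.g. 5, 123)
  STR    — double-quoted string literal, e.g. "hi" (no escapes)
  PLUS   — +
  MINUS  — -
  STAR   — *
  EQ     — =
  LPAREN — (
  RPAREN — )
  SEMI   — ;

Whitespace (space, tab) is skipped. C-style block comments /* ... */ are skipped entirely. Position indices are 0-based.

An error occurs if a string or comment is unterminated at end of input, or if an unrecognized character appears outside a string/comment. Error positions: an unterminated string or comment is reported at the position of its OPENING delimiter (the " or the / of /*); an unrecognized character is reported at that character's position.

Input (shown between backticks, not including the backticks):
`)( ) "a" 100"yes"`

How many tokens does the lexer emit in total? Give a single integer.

pos=0: emit RPAREN ')'
pos=1: emit LPAREN '('
pos=3: emit RPAREN ')'
pos=5: enter STRING mode
pos=5: emit STR "a" (now at pos=8)
pos=9: emit NUM '100' (now at pos=12)
pos=12: enter STRING mode
pos=12: emit STR "yes" (now at pos=17)
DONE. 6 tokens: [RPAREN, LPAREN, RPAREN, STR, NUM, STR]

Answer: 6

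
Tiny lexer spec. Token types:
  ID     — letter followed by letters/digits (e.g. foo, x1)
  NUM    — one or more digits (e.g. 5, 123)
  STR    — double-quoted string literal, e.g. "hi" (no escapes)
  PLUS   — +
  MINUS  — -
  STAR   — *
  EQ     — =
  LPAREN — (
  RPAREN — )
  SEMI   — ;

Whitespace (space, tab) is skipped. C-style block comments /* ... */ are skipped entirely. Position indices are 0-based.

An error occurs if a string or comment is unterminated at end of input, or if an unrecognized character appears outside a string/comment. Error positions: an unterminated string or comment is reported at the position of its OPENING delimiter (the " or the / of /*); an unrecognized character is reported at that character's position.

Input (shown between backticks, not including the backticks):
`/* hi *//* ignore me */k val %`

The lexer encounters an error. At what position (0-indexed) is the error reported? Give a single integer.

pos=0: enter COMMENT mode (saw '/*')
exit COMMENT mode (now at pos=8)
pos=8: enter COMMENT mode (saw '/*')
exit COMMENT mode (now at pos=23)
pos=23: emit ID 'k' (now at pos=24)
pos=25: emit ID 'val' (now at pos=28)
pos=29: ERROR — unrecognized char '%'

Answer: 29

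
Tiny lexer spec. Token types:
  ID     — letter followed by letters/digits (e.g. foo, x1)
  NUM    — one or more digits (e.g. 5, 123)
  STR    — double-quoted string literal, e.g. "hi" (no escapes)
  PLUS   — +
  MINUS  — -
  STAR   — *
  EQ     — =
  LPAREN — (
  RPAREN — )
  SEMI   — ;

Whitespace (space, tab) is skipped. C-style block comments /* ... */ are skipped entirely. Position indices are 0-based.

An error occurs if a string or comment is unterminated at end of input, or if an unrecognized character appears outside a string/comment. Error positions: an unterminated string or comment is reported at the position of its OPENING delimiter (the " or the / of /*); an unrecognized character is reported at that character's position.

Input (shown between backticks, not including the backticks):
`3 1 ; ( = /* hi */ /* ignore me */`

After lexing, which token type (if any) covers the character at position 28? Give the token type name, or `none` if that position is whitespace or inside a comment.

pos=0: emit NUM '3' (now at pos=1)
pos=2: emit NUM '1' (now at pos=3)
pos=4: emit SEMI ';'
pos=6: emit LPAREN '('
pos=8: emit EQ '='
pos=10: enter COMMENT mode (saw '/*')
exit COMMENT mode (now at pos=18)
pos=19: enter COMMENT mode (saw '/*')
exit COMMENT mode (now at pos=34)
DONE. 5 tokens: [NUM, NUM, SEMI, LPAREN, EQ]
Position 28: char is ' ' -> none

Answer: none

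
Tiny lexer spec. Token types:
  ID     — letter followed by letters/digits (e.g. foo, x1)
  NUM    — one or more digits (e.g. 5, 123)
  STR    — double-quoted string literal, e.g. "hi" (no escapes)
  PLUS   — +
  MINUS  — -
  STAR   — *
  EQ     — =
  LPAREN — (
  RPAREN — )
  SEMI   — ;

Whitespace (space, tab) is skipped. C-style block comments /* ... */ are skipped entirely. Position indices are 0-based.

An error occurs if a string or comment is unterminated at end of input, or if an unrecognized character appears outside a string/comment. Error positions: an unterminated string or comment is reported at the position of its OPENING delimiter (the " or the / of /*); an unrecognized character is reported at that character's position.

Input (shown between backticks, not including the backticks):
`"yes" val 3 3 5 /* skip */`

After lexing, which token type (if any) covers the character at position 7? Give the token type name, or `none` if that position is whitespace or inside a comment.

pos=0: enter STRING mode
pos=0: emit STR "yes" (now at pos=5)
pos=6: emit ID 'val' (now at pos=9)
pos=10: emit NUM '3' (now at pos=11)
pos=12: emit NUM '3' (now at pos=13)
pos=14: emit NUM '5' (now at pos=15)
pos=16: enter COMMENT mode (saw '/*')
exit COMMENT mode (now at pos=26)
DONE. 5 tokens: [STR, ID, NUM, NUM, NUM]
Position 7: char is 'a' -> ID

Answer: ID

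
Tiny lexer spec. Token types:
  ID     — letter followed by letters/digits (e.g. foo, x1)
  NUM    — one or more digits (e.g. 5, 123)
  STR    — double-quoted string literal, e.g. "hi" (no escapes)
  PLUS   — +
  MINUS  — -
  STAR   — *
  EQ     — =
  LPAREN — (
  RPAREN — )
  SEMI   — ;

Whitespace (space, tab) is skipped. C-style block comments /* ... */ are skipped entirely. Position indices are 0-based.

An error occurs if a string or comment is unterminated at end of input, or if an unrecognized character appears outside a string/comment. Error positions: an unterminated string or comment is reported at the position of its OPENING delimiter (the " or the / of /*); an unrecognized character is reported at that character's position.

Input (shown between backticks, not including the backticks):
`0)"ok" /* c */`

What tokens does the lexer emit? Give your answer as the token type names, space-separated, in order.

Answer: NUM RPAREN STR

Derivation:
pos=0: emit NUM '0' (now at pos=1)
pos=1: emit RPAREN ')'
pos=2: enter STRING mode
pos=2: emit STR "ok" (now at pos=6)
pos=7: enter COMMENT mode (saw '/*')
exit COMMENT mode (now at pos=14)
DONE. 3 tokens: [NUM, RPAREN, STR]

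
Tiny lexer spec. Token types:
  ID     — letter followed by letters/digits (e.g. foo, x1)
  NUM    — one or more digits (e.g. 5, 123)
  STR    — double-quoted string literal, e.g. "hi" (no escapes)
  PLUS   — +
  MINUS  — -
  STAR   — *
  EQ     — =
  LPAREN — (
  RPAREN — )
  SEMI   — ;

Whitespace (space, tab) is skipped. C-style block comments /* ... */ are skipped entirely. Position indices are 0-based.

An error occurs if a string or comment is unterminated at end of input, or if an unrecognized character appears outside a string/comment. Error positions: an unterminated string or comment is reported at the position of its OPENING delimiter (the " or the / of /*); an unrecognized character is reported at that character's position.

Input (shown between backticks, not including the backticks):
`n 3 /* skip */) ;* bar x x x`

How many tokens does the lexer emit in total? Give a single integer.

pos=0: emit ID 'n' (now at pos=1)
pos=2: emit NUM '3' (now at pos=3)
pos=4: enter COMMENT mode (saw '/*')
exit COMMENT mode (now at pos=14)
pos=14: emit RPAREN ')'
pos=16: emit SEMI ';'
pos=17: emit STAR '*'
pos=19: emit ID 'bar' (now at pos=22)
pos=23: emit ID 'x' (now at pos=24)
pos=25: emit ID 'x' (now at pos=26)
pos=27: emit ID 'x' (now at pos=28)
DONE. 9 tokens: [ID, NUM, RPAREN, SEMI, STAR, ID, ID, ID, ID]

Answer: 9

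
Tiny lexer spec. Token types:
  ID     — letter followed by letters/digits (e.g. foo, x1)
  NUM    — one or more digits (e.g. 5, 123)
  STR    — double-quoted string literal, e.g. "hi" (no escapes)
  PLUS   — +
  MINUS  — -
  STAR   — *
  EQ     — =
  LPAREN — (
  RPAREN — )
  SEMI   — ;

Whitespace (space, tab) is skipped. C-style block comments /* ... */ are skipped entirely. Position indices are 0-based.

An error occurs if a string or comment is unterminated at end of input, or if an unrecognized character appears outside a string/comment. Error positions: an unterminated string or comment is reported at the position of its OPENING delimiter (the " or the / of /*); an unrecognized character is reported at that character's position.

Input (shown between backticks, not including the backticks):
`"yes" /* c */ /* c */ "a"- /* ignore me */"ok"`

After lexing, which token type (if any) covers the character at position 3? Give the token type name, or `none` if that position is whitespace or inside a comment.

Answer: STR

Derivation:
pos=0: enter STRING mode
pos=0: emit STR "yes" (now at pos=5)
pos=6: enter COMMENT mode (saw '/*')
exit COMMENT mode (now at pos=13)
pos=14: enter COMMENT mode (saw '/*')
exit COMMENT mode (now at pos=21)
pos=22: enter STRING mode
pos=22: emit STR "a" (now at pos=25)
pos=25: emit MINUS '-'
pos=27: enter COMMENT mode (saw '/*')
exit COMMENT mode (now at pos=42)
pos=42: enter STRING mode
pos=42: emit STR "ok" (now at pos=46)
DONE. 4 tokens: [STR, STR, MINUS, STR]
Position 3: char is 's' -> STR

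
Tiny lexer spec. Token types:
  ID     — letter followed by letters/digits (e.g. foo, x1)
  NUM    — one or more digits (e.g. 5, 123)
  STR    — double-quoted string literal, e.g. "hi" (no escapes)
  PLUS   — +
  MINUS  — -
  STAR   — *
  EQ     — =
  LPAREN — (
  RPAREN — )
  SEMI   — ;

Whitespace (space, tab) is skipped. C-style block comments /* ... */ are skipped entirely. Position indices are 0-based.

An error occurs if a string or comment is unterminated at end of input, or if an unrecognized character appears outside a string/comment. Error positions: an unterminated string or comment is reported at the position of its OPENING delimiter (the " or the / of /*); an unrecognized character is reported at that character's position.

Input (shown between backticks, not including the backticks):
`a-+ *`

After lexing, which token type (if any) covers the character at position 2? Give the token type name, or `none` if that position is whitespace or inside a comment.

pos=0: emit ID 'a' (now at pos=1)
pos=1: emit MINUS '-'
pos=2: emit PLUS '+'
pos=4: emit STAR '*'
DONE. 4 tokens: [ID, MINUS, PLUS, STAR]
Position 2: char is '+' -> PLUS

Answer: PLUS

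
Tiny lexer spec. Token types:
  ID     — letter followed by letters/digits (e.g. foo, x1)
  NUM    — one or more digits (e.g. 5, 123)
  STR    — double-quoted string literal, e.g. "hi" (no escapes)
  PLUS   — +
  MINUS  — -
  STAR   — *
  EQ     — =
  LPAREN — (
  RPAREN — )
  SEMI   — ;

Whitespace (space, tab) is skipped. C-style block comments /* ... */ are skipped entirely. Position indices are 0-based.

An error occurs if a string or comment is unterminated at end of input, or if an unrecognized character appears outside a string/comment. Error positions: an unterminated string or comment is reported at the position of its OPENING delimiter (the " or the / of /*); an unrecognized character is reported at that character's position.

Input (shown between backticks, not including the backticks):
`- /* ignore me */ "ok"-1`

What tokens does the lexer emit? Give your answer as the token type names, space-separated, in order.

pos=0: emit MINUS '-'
pos=2: enter COMMENT mode (saw '/*')
exit COMMENT mode (now at pos=17)
pos=18: enter STRING mode
pos=18: emit STR "ok" (now at pos=22)
pos=22: emit MINUS '-'
pos=23: emit NUM '1' (now at pos=24)
DONE. 4 tokens: [MINUS, STR, MINUS, NUM]

Answer: MINUS STR MINUS NUM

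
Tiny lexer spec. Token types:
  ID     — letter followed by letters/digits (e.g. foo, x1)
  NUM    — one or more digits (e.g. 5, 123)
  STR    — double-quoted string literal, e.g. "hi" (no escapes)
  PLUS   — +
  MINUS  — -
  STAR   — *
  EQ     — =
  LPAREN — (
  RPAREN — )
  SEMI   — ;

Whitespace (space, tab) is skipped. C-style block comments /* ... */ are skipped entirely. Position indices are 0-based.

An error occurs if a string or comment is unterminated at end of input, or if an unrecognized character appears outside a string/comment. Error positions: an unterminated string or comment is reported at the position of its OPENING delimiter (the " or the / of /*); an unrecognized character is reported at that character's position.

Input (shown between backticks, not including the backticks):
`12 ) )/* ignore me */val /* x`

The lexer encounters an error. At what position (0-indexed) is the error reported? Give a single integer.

pos=0: emit NUM '12' (now at pos=2)
pos=3: emit RPAREN ')'
pos=5: emit RPAREN ')'
pos=6: enter COMMENT mode (saw '/*')
exit COMMENT mode (now at pos=21)
pos=21: emit ID 'val' (now at pos=24)
pos=25: enter COMMENT mode (saw '/*')
pos=25: ERROR — unterminated comment (reached EOF)

Answer: 25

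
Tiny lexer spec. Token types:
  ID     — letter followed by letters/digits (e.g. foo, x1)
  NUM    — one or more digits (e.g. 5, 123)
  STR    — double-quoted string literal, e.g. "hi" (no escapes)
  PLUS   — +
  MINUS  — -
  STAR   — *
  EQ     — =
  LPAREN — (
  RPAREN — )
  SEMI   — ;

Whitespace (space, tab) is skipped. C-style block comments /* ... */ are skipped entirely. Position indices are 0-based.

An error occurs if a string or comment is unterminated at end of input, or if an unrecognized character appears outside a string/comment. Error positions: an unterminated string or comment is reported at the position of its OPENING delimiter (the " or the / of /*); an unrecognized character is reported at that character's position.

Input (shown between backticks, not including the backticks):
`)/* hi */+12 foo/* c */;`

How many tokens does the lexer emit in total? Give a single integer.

pos=0: emit RPAREN ')'
pos=1: enter COMMENT mode (saw '/*')
exit COMMENT mode (now at pos=9)
pos=9: emit PLUS '+'
pos=10: emit NUM '12' (now at pos=12)
pos=13: emit ID 'foo' (now at pos=16)
pos=16: enter COMMENT mode (saw '/*')
exit COMMENT mode (now at pos=23)
pos=23: emit SEMI ';'
DONE. 5 tokens: [RPAREN, PLUS, NUM, ID, SEMI]

Answer: 5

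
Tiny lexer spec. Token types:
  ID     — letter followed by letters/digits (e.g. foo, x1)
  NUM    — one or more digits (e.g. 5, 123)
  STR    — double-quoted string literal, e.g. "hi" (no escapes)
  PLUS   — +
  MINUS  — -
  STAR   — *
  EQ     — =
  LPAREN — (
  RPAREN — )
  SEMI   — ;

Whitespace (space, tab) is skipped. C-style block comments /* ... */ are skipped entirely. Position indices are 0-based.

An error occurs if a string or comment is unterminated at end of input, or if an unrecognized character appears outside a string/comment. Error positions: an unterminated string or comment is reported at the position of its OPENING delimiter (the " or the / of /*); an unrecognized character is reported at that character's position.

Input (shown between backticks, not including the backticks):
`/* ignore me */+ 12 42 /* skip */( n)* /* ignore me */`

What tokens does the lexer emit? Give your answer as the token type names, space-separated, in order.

pos=0: enter COMMENT mode (saw '/*')
exit COMMENT mode (now at pos=15)
pos=15: emit PLUS '+'
pos=17: emit NUM '12' (now at pos=19)
pos=20: emit NUM '42' (now at pos=22)
pos=23: enter COMMENT mode (saw '/*')
exit COMMENT mode (now at pos=33)
pos=33: emit LPAREN '('
pos=35: emit ID 'n' (now at pos=36)
pos=36: emit RPAREN ')'
pos=37: emit STAR '*'
pos=39: enter COMMENT mode (saw '/*')
exit COMMENT mode (now at pos=54)
DONE. 7 tokens: [PLUS, NUM, NUM, LPAREN, ID, RPAREN, STAR]

Answer: PLUS NUM NUM LPAREN ID RPAREN STAR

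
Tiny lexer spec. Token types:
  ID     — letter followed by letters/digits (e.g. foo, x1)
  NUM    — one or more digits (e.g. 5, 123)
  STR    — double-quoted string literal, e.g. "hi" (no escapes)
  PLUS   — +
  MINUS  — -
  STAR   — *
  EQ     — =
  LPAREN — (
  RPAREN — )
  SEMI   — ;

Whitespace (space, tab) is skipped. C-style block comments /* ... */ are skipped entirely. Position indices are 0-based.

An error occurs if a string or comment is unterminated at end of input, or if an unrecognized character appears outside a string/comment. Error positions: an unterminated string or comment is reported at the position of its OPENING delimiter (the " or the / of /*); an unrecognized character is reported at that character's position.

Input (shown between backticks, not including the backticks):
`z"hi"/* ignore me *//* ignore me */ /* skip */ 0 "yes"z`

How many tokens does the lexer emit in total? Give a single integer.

pos=0: emit ID 'z' (now at pos=1)
pos=1: enter STRING mode
pos=1: emit STR "hi" (now at pos=5)
pos=5: enter COMMENT mode (saw '/*')
exit COMMENT mode (now at pos=20)
pos=20: enter COMMENT mode (saw '/*')
exit COMMENT mode (now at pos=35)
pos=36: enter COMMENT mode (saw '/*')
exit COMMENT mode (now at pos=46)
pos=47: emit NUM '0' (now at pos=48)
pos=49: enter STRING mode
pos=49: emit STR "yes" (now at pos=54)
pos=54: emit ID 'z' (now at pos=55)
DONE. 5 tokens: [ID, STR, NUM, STR, ID]

Answer: 5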